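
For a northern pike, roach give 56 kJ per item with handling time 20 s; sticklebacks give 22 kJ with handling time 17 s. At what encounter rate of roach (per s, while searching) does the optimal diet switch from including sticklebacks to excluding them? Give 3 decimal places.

Drop sticklebacks once their profitability E₂/h₂ falls below the rate achievable on roach alone: E₂/h₂ = λE₁/(1 + λh₁).
Solve for λ: λE₁h₂ = E₂(1 + λh₁) → λ(E₁h₂ − E₂h₁) = E₂ → λ = E₂/(E₁h₂ − E₂h₁).
λ = 22/(56×17 − 22×20) = 22/512 = 0.04297 per s.

0.043 per s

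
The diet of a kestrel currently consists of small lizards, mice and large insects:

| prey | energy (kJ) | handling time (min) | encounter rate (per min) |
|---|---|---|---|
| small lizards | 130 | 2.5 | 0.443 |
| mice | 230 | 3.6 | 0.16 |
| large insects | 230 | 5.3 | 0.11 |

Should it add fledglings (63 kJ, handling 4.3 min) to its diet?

On small lizards, mice and large insects alone, R = ΣλE/(1+Σλh) = 119.7/3.266 = 36.64 kJ/min.
Profitability of fledglings: 63/4.3 = 14.65 kJ/min.
Since 14.65 < R, time spent handling fledglings is better spent searching.

No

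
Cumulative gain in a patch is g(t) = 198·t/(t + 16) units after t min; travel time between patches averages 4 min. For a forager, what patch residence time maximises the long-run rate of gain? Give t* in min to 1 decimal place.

8.0 min

Maximise g(t)/(T+t): set derivative to zero → g'(t)(T+t) = g(t).
g'(t) = 198·16/(t + 16)². Setting 198·16/(t+16)² = 198t/[(t+16)(4+t)] gives 16(4+t) = t(t+16), so t² = 16×4 = 64.
t* = √64 = 8 min.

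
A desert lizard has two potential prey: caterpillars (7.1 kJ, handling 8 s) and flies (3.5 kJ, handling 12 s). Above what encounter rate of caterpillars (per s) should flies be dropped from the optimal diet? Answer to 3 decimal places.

0.061 per s

Drop flies once their profitability E₂/h₂ falls below the rate achievable on caterpillars alone: E₂/h₂ = λE₁/(1 + λh₁).
Solve for λ: λE₁h₂ = E₂(1 + λh₁) → λ(E₁h₂ − E₂h₁) = E₂ → λ = E₂/(E₁h₂ − E₂h₁).
λ = 3.5/(7.1×12 − 3.5×8) = 3.5/57.2 = 0.06119 per s.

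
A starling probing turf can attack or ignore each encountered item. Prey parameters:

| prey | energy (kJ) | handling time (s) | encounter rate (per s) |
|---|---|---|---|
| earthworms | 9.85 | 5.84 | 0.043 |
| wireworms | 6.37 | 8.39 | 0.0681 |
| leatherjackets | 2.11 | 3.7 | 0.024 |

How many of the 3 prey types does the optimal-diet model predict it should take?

Rank by E/h (kJ/s): earthworms 1.69, wireworms 0.759, leatherjackets 0.57. Include each in turn until the next type's E/h falls below the running intake rate.
Rate on top 1: 0.3385. wireworms: 0.759 > 0.3385 → include.
Rate on top 2: 0.4704. leatherjackets: 0.57 > 0.4704 → include.
Optimal diet: earthworms, wireworms, leatherjackets — 3 of 3 types.

3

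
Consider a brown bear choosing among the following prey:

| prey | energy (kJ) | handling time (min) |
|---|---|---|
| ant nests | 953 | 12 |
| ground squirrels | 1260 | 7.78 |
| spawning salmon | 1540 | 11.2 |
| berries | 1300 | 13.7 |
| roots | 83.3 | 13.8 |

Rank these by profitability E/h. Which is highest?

Profitability E/h (kJ/min): ant nests = 953/12 = 79.4, ground squirrels = 1260/7.78 = 162, spawning salmon = 1540/11.2 = 138, berries = 1300/13.7 = 94.9, roots = 83.3/13.8 = 6.04.
Ranked: ground squirrels > spawning salmon > berries > ant nests > roots.

ground squirrels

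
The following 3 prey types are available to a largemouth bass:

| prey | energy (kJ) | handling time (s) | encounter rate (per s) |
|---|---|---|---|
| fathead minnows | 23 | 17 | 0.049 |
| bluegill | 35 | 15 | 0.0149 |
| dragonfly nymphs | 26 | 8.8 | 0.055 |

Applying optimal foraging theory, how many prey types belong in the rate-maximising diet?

3

E/h in descending order: dragonfly nymphs 2.95, bluegill 2.33, fathead minnows 1.35 kJ/s. The optimal diet is the largest prefix of this list for which every included type satisfies E_i/h_i > R on the types above it.
Rate on top 1: 0.9636. bluegill: 2.33 > 0.9636 → include.
Rate on top 2: 1.143. fathead minnows: 1.35 > 1.143 → include.
Optimal diet: dragonfly nymphs, bluegill, fathead minnows — 3 of 3 types.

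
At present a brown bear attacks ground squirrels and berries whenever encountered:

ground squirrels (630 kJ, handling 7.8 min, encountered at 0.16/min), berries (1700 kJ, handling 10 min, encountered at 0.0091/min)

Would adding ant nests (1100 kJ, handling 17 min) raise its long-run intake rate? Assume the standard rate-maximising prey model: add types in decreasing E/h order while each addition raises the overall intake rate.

Current rate: (0.16×630 + 0.0091×1700)/(1 + 0.16×7.8 + 0.0091×10) = 49.71 kJ/min.
ant nests: E/h = 1100/17 = 64.71 kJ/min.
64.71 > 49.71, so adding ant nests raises the average — include it.

Yes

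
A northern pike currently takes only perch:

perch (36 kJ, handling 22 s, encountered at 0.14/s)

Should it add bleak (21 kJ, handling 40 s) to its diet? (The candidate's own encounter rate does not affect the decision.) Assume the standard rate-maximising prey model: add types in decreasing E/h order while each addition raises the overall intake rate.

No

On perch alone, R = ΣλE/(1+Σλh) = 5.04/4.08 = 1.235 kJ/s.
Profitability of bleak: 21/40 = 0.525 kJ/s.
0.525 < 1.235, so adding bleak would lower the average — exclude it.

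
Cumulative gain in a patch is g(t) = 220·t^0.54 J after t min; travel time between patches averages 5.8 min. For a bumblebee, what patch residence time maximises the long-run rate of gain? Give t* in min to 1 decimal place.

By the marginal value theorem, leave when the instantaneous gain rate g'(t) equals the habitat-wide average g(t)/(T + t).
g'(t) = 0.54·220·t^-0.46. Setting 0.54·220·t^-0.46 = 220·t^0.54/(5.8+t) gives 0.54(5.8+t) = t, so 0.46·t = 0.54×5.8.
t* = 0.54×5.8/0.46 = 6.809 min.

6.8 min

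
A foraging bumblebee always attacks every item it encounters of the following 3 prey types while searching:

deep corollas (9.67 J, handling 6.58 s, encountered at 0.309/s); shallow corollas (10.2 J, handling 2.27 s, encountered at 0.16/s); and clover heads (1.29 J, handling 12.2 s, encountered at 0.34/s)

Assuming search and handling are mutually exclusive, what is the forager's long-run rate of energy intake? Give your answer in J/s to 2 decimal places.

Energy encountered per unit search time: 0.309×9.67 + 0.16×10.2 + 0.34×1.29 = 5.059 J/s.
Handling time per unit search time: 0.309×6.58 + 0.16×2.27 + 0.34×12.2 = 6.544.
Rate = 5.059/(1 + 6.544) = 0.6705 J/s.

0.67 J/s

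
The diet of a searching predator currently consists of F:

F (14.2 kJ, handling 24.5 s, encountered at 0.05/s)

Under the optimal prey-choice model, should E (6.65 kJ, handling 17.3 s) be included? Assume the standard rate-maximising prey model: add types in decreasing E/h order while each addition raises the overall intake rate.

Yes

Intake rate on the current diet: R = (0.05×14.2) / (1 + 0.05×24.5) = 0.71/2.225 = 0.3191 kJ/s.
Profitability of E: 6.65/17.3 = 0.3844 kJ/s.
0.3844 > 0.3191, so adding E raises the average — include it.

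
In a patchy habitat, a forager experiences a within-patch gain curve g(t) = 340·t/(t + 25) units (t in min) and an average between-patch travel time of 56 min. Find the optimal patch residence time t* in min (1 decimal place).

By the marginal value theorem, leave when the instantaneous gain rate g'(t) equals the habitat-wide average g(t)/(T + t).
g'(t) = 340·25/(t + 25)². Setting 340·25/(t+25)² = 340t/[(t+25)(56+t)] gives 25(56+t) = t(t+25), so t² = 25×56 = 1400.
t* = √1400 = 37.42 min.

37.4 min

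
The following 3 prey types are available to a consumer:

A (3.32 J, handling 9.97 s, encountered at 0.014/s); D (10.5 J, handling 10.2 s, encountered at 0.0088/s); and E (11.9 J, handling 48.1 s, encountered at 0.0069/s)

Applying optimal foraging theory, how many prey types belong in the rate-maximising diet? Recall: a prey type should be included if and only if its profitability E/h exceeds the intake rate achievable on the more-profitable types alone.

Rank by E/h (J/s): D 1.03, A 0.333, E 0.247. Include each in turn until the next type's E/h falls below the running intake rate.
Rate on top 1: 0.08479. A: 0.333 > 0.08479 → include.
Rate on top 2: 0.113. E: 0.247 > 0.113 → include.
Optimal diet: D, A, E — 3 of 3 types.

3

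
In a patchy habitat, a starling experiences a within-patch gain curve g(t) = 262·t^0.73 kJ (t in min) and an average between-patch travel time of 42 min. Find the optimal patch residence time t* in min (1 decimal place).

113.6 min

Optimal t* satisfies g'(t*) = g(t*)/(T + t*).
g'(t) = 0.73·262·t^-0.27. Setting 0.73·262·t^-0.27 = 262·t^0.73/(42+t) gives 0.73(42+t) = t, so 0.27·t = 0.73×42.
t* = 0.73×42/0.27 = 113.6 min.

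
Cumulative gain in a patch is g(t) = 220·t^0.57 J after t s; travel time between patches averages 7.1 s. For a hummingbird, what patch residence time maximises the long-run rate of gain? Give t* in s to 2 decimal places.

Maximise g(t)/(T+t): set derivative to zero → g'(t)(T+t) = g(t).
g'(t) = 0.57·220·t^-0.43. Setting 0.57·220·t^-0.43 = 220·t^0.57/(7.1+t) gives 0.57(7.1+t) = t, so 0.43·t = 0.57×7.1.
t* = 0.57×7.1/0.43 = 9.412 s.

9.41 s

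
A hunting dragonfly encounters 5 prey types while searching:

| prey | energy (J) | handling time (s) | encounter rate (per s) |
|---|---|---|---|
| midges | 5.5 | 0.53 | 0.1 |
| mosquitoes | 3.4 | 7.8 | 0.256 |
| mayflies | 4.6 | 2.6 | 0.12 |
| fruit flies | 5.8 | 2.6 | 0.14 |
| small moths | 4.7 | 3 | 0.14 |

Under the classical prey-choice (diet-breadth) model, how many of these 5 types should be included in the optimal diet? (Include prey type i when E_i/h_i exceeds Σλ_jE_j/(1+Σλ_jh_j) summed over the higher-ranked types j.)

Rank by E/h (J/s): midges 10.4, fruit flies 2.23, mayflies 1.77, small moths 1.57, mosquitoes 0.436. Include each in turn until the next type's E/h falls below the running intake rate.
Rate on top 1: 0.5223. fruit flies: 2.23 > 0.5223 → include.
Rate on top 2: 0.9612. mayflies: 1.77 > 0.9612 → include.
Rate on top 3: 1.107. small moths: 1.57 > 1.107 → include.
Rate on top 4: 1.197. mosquitoes: 0.436 < 1.197 → exclude; stop.
Optimal diet: midges, fruit flies, mayflies, small moths — 4 of 5 types.

4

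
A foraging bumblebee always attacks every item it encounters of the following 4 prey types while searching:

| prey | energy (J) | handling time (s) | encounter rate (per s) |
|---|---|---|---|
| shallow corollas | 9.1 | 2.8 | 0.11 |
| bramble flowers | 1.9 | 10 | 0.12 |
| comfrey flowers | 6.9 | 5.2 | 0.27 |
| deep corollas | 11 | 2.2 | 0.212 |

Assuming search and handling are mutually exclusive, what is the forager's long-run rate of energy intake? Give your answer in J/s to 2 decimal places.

1.24 J/s

R = Σλ_iE_i / (1 + Σλ_ih_i)
Numerator: 0.11×9.1 + 0.12×1.9 + 0.27×6.9 + 0.212×11 = 5.424
Denominator: 1 + 0.11×2.8 + 0.12×10 + 0.27×5.2 + 0.212×2.2 = 4.378
R = 5.424/4.378 = 1.239 J/s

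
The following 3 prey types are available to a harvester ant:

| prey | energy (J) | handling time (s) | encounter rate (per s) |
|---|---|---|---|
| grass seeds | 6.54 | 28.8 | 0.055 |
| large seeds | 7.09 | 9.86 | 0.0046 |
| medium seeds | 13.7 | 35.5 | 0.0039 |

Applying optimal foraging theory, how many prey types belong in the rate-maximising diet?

Profitabilities (E/h, J/s): large seeds 0.719, medium seeds 0.386, grass seeds 0.227. Add prey in this order while the next type's profitability exceeds the intake rate on those already taken.
Rate on top 1: 0.0312. medium seeds: 0.386 > 0.0312 → include.
Rate on top 2: 0.07268. grass seeds: 0.227 > 0.07268 → include.
Optimal diet: large seeds, medium seeds, grass seeds — 3 of 3 types.

3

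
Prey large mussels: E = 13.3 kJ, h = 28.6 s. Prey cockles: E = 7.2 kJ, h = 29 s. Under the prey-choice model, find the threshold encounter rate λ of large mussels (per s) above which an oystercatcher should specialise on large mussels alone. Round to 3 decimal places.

The zero-one rule: include cockles iff E₂/h₂ > λE₁/(1+λh₁). Equality gives the switch point.
λE₁h₂ = E₂ + λE₂h₁ ⇒ λ = E₂/(E₁h₂ − E₂h₁) = 7.2/(385.7 − 205.9) = 0.04005 per s.

0.040 per s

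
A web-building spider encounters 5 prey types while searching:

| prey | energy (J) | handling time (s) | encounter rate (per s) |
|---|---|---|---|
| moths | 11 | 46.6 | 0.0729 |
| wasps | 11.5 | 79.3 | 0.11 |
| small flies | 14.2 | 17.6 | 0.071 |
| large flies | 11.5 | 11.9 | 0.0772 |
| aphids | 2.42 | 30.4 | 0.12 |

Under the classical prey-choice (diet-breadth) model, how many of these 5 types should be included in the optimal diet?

2

Rank by E/h (J/s): large flies 0.966, small flies 0.807, moths 0.236, wasps 0.145, aphids 0.0796. Include each in turn until the next type's E/h falls below the running intake rate.
Rate on top 1: 0.4627. small flies: 0.807 > 0.4627 → include.
Rate on top 2: 0.5984. moths: 0.236 < 0.5984 → exclude; stop.
Optimal diet: large flies, small flies — 2 of 5 types.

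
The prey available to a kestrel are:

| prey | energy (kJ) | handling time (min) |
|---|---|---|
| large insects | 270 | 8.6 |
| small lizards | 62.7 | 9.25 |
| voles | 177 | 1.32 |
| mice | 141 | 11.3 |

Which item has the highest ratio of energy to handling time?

voles

Profitability E/h (kJ/min): large insects = 270/8.6 = 31.4, small lizards = 62.7/9.25 = 6.78, voles = 177/1.32 = 134, mice = 141/11.3 = 12.5.
Ranked: voles > large insects > mice > small lizards.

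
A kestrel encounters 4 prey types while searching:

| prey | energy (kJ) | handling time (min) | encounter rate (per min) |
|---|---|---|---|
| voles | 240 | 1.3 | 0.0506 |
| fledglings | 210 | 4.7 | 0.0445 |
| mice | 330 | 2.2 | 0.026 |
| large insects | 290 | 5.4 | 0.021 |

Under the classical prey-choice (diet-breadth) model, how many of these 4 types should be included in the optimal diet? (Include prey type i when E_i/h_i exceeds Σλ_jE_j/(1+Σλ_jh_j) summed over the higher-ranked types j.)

4

Profitabilities (E/h, kJ/min): voles 185, mice 150, large insects 53.7, fledglings 44.7. Add prey in this order while the next type's profitability exceeds the intake rate on those already taken.
Rate on top 1: 11.39. mice: 150 > 11.39 → include.
Rate on top 2: 18.45. large insects: 53.7 > 18.45 → include.
Rate on top 3: 21.69. fledglings: 44.7 > 21.69 → include.
Optimal diet: voles, mice, large insects, fledglings — 4 of 4 types.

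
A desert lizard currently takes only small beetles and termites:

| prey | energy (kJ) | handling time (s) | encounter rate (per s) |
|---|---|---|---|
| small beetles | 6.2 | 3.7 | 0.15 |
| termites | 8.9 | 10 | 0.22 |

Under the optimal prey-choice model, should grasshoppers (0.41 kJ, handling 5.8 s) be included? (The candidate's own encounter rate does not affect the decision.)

No

Intake rate on the current diet: R = (0.15×6.2 + 0.22×8.9) / (1 + 0.15×3.7 + 0.22×10) = 2.888/3.755 = 0.7691 kJ/s.
grasshoppers: E/h = 0.41/5.8 = 0.07069 kJ/s.
0.07069 < 0.7691, so adding grasshoppers would lower the average — exclude it.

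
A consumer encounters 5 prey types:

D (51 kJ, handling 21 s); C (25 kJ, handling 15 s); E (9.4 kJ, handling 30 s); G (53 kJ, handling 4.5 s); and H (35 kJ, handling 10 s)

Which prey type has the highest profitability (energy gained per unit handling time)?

G

In descending order of E/h:
G: 53/4.5 = 11.8 kJ/s
H: 35/10 = 3.5 kJ/s
D: 51/21 = 2.43 kJ/s
C: 25/15 = 1.67 kJ/s
E: 9.4/30 = 0.313 kJ/s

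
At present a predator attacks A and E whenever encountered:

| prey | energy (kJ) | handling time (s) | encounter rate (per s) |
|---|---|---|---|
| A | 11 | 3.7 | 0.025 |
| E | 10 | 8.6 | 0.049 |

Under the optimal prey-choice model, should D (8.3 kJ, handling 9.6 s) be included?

Yes

Current rate: (0.025×11 + 0.049×10)/(1 + 0.025×3.7 + 0.049×8.6) = 0.5053 kJ/s.
Profitability of D: 8.3/9.6 = 0.8646 kJ/s.
0.8646 > 0.5053, so adding D raises the average — include it.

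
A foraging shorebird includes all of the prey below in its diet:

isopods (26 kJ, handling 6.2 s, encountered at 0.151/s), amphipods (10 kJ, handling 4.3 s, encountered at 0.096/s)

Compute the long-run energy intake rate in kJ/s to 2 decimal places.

R = Σλ_iE_i / (1 + Σλ_ih_i)
Numerator: 0.151×26 + 0.096×10 = 4.886
Denominator: 1 + 0.151×6.2 + 0.096×4.3 = 2.349
R = 4.886/2.349 = 2.08 kJ/s

2.08 kJ/s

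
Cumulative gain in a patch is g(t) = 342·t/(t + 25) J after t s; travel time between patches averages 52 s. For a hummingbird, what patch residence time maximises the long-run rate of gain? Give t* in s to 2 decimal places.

36.06 s

Maximise g(t)/(T+t): set derivative to zero → g'(t)(T+t) = g(t).
g'(t) = 342·25/(t + 25)². Setting 342·25/(t+25)² = 342t/[(t+25)(52+t)] gives 25(52+t) = t(t+25), so t² = 25×52 = 1300.
t* = √1300 = 36.06 s.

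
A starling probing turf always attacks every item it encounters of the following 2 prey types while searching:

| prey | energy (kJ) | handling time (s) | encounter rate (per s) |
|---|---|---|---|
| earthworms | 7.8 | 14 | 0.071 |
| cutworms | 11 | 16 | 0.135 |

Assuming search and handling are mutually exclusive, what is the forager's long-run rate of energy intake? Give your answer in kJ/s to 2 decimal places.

0.49 kJ/s

Energy encountered per unit search time: 0.071×7.8 + 0.135×11 = 2.039 kJ/s.
Handling time per unit search time: 0.071×14 + 0.135×16 = 3.154.
Rate = 2.039/(1 + 3.154) = 0.4908 kJ/s.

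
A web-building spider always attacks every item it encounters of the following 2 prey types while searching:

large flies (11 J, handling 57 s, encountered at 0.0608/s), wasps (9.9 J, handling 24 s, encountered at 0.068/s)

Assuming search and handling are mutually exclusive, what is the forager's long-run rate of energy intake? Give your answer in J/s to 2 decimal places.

0.22 J/s

R = Σλ_iE_i / (1 + Σλ_ih_i)
Numerator: 0.0608×11 + 0.068×9.9 = 1.342
Denominator: 1 + 0.0608×57 + 0.068×24 = 6.098
R = 1.342/6.098 = 0.2201 J/s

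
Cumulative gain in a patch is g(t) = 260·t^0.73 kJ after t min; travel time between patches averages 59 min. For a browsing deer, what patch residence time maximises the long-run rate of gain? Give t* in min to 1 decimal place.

By the marginal value theorem, leave when the instantaneous gain rate g'(t) equals the habitat-wide average g(t)/(T + t).
g'(t) = 0.73·260·t^-0.27. Setting 0.73·260·t^-0.27 = 260·t^0.73/(59+t) gives 0.73(59+t) = t, so 0.27·t = 0.73×59.
t* = 0.73×59/0.27 = 159.5 min.

159.5 min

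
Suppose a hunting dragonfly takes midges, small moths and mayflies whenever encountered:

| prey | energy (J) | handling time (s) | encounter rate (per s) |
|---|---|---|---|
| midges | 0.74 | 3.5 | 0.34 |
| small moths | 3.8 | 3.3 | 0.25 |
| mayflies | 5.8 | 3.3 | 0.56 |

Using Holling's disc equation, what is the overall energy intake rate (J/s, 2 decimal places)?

R = Σλ_iE_i / (1 + Σλ_ih_i)
Numerator: 0.34×0.74 + 0.25×3.8 + 0.56×5.8 = 4.45
Denominator: 1 + 0.34×3.5 + 0.25×3.3 + 0.56×3.3 = 4.863
R = 4.45/4.863 = 0.915 J/s

0.91 J/s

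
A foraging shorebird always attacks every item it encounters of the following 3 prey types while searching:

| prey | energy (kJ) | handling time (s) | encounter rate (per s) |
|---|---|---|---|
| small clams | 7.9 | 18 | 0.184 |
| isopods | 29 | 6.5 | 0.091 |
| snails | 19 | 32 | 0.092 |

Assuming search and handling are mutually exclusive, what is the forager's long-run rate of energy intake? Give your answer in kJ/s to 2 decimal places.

R = Σλ_iE_i / (1 + Σλ_ih_i)
Numerator: 0.184×7.9 + 0.091×29 + 0.092×19 = 5.841
Denominator: 1 + 0.184×18 + 0.091×6.5 + 0.092×32 = 7.848
R = 5.841/7.848 = 0.7443 kJ/s

0.74 kJ/s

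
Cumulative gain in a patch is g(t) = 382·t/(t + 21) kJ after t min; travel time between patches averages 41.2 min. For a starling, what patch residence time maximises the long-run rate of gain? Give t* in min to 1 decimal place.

By the marginal value theorem, leave when the instantaneous gain rate g'(t) equals the habitat-wide average g(t)/(T + t).
g'(t) = 382·21/(t + 21)². Setting 382·21/(t+21)² = 382t/[(t+21)(41.2+t)] gives 21(41.2+t) = t(t+21), so t² = 21×41.2 = 865.2.
t* = √865.2 = 29.41 min.

29.4 min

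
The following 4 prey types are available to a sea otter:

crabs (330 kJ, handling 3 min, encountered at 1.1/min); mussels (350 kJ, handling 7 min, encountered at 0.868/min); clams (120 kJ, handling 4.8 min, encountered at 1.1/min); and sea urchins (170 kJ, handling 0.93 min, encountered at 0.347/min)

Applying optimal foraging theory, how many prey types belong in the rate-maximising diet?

2

Rank by E/h (kJ/min): sea urchins 183, crabs 110, mussels 50, clams 25. Include each in turn until the next type's E/h falls below the running intake rate.
Rate on top 1: 44.6. crabs: 110 > 44.6 → include.
Rate on top 2: 91.29. mussels: 50 < 91.29 → exclude; stop.
Optimal diet: sea urchins, crabs — 2 of 4 types.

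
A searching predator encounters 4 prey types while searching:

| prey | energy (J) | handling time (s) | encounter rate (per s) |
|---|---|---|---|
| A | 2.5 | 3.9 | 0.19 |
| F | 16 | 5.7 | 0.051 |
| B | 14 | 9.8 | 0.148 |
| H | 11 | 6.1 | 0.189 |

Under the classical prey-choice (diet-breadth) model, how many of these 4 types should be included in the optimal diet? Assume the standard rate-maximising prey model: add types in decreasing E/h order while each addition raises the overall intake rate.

Profitabilities (E/h, J/s): F 2.81, H 1.8, B 1.43, A 0.641. Add prey in this order while the next type's profitability exceeds the intake rate on those already taken.
Rate on top 1: 0.6322. H: 1.8 > 0.6322 → include.
Rate on top 2: 1.185. B: 1.43 > 1.185 → include.
Rate on top 3: 1.276. A: 0.641 < 1.276 → exclude; stop.
Optimal diet: F, H, B — 3 of 4 types.

3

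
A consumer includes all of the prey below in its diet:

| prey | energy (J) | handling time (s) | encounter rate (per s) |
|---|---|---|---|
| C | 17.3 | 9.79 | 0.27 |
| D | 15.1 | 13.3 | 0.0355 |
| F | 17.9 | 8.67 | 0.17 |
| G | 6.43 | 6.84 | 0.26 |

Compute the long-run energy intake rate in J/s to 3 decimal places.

R = Σλ_iE_i / (1 + Σλ_ih_i)
Numerator: 0.27×17.3 + 0.0355×15.1 + 0.17×17.9 + 0.26×6.43 = 9.922
Denominator: 1 + 0.27×9.79 + 0.0355×13.3 + 0.17×8.67 + 0.26×6.84 = 7.368
R = 9.922/7.368 = 1.347 J/s

1.347 J/s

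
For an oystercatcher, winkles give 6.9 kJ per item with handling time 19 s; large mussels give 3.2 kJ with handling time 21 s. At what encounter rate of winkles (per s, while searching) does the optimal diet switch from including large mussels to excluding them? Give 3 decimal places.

At the threshold, the rate on winkles alone equals the profitability of large mussels: λ·6.9/(1 + λ·19) = 3.2/21 = 0.1524.
Rearranging, λ(6.9 − 0.1524×19) = 0.1524, so λ = 0.1524/4.005 = 0.03805 per s.

0.038 per s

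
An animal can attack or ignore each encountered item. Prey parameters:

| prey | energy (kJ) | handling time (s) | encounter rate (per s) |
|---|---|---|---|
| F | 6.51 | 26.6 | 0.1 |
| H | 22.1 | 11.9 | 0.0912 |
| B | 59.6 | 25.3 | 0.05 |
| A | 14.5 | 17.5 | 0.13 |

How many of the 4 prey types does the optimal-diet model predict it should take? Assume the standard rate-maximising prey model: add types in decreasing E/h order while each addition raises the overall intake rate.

Rank by E/h (kJ/s): B 2.36, H 1.86, A 0.829, F 0.245. Include each in turn until the next type's E/h falls below the running intake rate.
Rate on top 1: 1.316. H: 1.86 > 1.316 → include.
Rate on top 2: 1.491. A: 0.829 < 1.491 → exclude; stop.
Optimal diet: B, H — 2 of 4 types.

2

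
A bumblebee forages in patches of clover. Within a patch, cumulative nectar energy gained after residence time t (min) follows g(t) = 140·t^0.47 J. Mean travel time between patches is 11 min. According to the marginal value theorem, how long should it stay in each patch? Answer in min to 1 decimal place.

By the marginal value theorem, leave when the instantaneous gain rate g'(t) equals the habitat-wide average g(t)/(T + t).
g'(t) = 0.47·140·t^-0.53. Setting 0.47·140·t^-0.53 = 140·t^0.47/(11+t) gives 0.47(11+t) = t, so 0.53·t = 0.47×11.
t* = 0.47×11/0.53 = 9.755 min.

9.8 min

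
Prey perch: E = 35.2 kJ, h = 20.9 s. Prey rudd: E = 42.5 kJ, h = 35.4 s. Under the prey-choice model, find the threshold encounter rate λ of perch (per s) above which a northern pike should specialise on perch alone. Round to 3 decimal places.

0.119 per s

The zero-one rule: include rudd iff E₂/h₂ > λE₁/(1+λh₁). Equality gives the switch point.
λE₁h₂ = E₂ + λE₂h₁ ⇒ λ = E₂/(E₁h₂ − E₂h₁) = 42.5/(1246 − 888.2) = 0.1188 per s.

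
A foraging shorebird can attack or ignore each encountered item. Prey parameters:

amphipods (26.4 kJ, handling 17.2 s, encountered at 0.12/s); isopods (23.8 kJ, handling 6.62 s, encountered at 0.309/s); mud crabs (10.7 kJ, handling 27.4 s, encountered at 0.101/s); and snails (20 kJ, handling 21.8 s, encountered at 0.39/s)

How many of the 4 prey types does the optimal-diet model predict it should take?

1

Profitabilities (E/h, kJ/s): isopods 3.6, amphipods 1.53, snails 0.917, mud crabs 0.391. Add prey in this order while the next type's profitability exceeds the intake rate on those already taken.
Rate on top 1: 2.415. amphipods: 1.53 < 2.415 → exclude; stop.
Optimal diet: isopods — 1 of 4 types.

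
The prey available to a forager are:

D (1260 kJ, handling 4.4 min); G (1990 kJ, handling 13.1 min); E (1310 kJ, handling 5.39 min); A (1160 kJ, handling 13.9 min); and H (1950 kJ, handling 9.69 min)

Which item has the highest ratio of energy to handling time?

D

In descending order of E/h:
D: 1260/4.4 = 286 kJ/min
E: 1310/5.39 = 243 kJ/min
H: 1950/9.69 = 201 kJ/min
G: 1990/13.1 = 152 kJ/min
A: 1160/13.9 = 83.5 kJ/min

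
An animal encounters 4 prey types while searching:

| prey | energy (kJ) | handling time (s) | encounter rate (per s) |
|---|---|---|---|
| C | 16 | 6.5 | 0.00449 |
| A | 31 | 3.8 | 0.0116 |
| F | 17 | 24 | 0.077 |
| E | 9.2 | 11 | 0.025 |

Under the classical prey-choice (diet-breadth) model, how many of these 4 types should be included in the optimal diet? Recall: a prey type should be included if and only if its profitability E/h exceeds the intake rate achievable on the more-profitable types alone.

E/h in descending order: A 8.16, C 2.46, E 0.836, F 0.708 kJ/s. The optimal diet is the largest prefix of this list for which every included type satisfies E_i/h_i > R on the types above it.
Rate on top 1: 0.3444. C: 2.46 > 0.3444 → include.
Rate on top 2: 0.402. E: 0.836 > 0.402 → include.
Rate on top 3: 0.4906. F: 0.708 > 0.4906 → include.
Optimal diet: A, C, E, F — 4 of 4 types.

4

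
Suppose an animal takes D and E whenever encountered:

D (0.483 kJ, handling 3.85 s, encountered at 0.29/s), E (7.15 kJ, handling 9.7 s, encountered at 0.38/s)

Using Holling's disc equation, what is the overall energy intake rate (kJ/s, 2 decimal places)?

0.49 kJ/s

R = (0.29×0.483 + 0.38×7.15) / (1 + 0.29×3.85 + 0.38×9.7) = 2.857/5.803 = 0.4924 kJ/s.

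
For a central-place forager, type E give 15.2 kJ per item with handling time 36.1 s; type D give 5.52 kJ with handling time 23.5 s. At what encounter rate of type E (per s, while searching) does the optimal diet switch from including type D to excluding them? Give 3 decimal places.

0.035 per s

Drop type D once their profitability E₂/h₂ falls below the rate achievable on type E alone: E₂/h₂ = λE₁/(1 + λh₁).
Solve for λ: λE₁h₂ = E₂(1 + λh₁) → λ(E₁h₂ − E₂h₁) = E₂ → λ = E₂/(E₁h₂ − E₂h₁).
λ = 5.52/(15.2×23.5 − 5.52×36.1) = 5.52/157.9 = 0.03495 per s.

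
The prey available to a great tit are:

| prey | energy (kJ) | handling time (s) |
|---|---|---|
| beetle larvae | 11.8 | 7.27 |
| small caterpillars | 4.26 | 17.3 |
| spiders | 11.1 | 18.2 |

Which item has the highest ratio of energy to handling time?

beetle larvae

In descending order of E/h:
beetle larvae: 11.8/7.27 = 1.62 kJ/s
spiders: 11.1/18.2 = 0.61 kJ/s
small caterpillars: 4.26/17.3 = 0.246 kJ/s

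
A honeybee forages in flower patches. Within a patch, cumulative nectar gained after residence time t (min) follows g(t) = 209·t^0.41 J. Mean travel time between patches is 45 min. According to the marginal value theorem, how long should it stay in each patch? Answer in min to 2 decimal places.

Maximise g(t)/(T+t): set derivative to zero → g'(t)(T+t) = g(t).
g'(t) = 0.41·209·t^-0.59. Setting 0.41·209·t^-0.59 = 209·t^0.41/(45+t) gives 0.41(45+t) = t, so 0.59·t = 0.41×45.
t* = 0.41×45/0.59 = 31.27 min.

31.27 min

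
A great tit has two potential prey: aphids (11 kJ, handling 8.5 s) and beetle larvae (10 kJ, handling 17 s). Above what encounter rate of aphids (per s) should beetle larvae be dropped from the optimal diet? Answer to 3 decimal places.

0.098 per s

The zero-one rule: include beetle larvae iff E₂/h₂ > λE₁/(1+λh₁). Equality gives the switch point.
λE₁h₂ = E₂ + λE₂h₁ ⇒ λ = E₂/(E₁h₂ − E₂h₁) = 10/(187 − 85) = 0.09804 per s.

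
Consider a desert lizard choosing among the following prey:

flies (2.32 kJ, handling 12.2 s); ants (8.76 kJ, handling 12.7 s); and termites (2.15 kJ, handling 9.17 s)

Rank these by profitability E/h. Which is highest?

ants

In descending order of E/h:
ants: 8.76/12.7 = 0.69 kJ/s
termites: 2.15/9.17 = 0.234 kJ/s
flies: 2.32/12.2 = 0.19 kJ/s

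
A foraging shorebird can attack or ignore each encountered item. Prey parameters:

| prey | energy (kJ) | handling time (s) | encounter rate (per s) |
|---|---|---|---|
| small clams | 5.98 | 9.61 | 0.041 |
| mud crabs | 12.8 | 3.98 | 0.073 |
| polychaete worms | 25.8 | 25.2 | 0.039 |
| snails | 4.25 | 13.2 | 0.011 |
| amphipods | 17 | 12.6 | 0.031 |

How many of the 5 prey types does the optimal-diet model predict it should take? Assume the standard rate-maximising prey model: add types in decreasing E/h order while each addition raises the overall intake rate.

Profitabilities (E/h, kJ/s): mud crabs 3.22, amphipods 1.35, polychaete worms 1.02, small clams 0.622, snails 0.322. Add prey in this order while the next type's profitability exceeds the intake rate on those already taken.
Rate on top 1: 0.724. amphipods: 1.35 > 0.724 → include.
Rate on top 2: 0.8693. polychaete worms: 1.02 > 0.8693 → include.
Rate on top 3: 0.9263. small clams: 0.622 < 0.9263 → exclude; stop.
Optimal diet: mud crabs, amphipods, polychaete worms — 3 of 5 types.

3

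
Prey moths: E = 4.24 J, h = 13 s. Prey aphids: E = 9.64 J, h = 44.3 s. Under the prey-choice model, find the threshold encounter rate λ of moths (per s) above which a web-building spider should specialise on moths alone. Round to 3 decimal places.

At the threshold, the rate on moths alone equals the profitability of aphids: λ·4.24/(1 + λ·13) = 9.64/44.3 = 0.2176.
Rearranging, λ(4.24 − 0.2176×13) = 0.2176, so λ = 0.2176/1.411 = 0.1542 per s.

0.154 per s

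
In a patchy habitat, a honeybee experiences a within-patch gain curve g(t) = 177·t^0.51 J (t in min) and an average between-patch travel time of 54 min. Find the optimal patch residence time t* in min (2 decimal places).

Maximise g(t)/(T+t): set derivative to zero → g'(t)(T+t) = g(t).
g'(t) = 0.51·177·t^-0.49. Setting 0.51·177·t^-0.49 = 177·t^0.51/(54+t) gives 0.51(54+t) = t, so 0.49·t = 0.51×54.
t* = 0.51×54/0.49 = 56.2 min.

56.20 min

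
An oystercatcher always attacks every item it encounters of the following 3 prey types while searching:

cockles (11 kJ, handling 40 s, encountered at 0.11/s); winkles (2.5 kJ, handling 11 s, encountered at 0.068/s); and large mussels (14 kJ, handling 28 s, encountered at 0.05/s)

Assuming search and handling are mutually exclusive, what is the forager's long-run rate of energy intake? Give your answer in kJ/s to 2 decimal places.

0.28 kJ/s

R = (0.11×11 + 0.068×2.5 + 0.05×14) / (1 + 0.11×40 + 0.068×11 + 0.05×28) = 2.08/7.548 = 0.2756 kJ/s.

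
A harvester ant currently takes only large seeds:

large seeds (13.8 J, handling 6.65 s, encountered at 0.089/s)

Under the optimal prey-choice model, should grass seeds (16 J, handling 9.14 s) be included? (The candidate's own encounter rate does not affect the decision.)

Yes

On large seeds alone, R = ΣλE/(1+Σλh) = 1.228/1.592 = 0.7716 J/s.
Profitability of grass seeds: 16/9.14 = 1.751 J/s.
Since 1.751 > R, including grass seeds increases the long-run rate.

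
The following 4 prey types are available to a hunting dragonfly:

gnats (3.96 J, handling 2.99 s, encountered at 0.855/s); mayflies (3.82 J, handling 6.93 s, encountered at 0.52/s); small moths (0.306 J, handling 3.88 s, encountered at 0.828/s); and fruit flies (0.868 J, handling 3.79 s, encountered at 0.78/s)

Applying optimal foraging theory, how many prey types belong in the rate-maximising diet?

E/h in descending order: gnats 1.32, mayflies 0.551, fruit flies 0.229, small moths 0.0789 J/s. The optimal diet is the largest prefix of this list for which every included type satisfies E_i/h_i > R on the types above it.
Rate on top 1: 0.952. mayflies: 0.551 < 0.952 → exclude; stop.
Optimal diet: gnats — 1 of 4 types.

1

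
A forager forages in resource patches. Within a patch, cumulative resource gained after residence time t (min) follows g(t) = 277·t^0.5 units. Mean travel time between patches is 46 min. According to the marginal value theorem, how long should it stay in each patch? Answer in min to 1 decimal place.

Optimal t* satisfies g'(t*) = g(t*)/(T + t*).
g'(t) = 0.5·277·t^-0.5. Setting 0.5·277·t^-0.5 = 277·t^0.5/(46+t) gives 0.5(46+t) = t, so 0.50·t = 0.5×46.
t* = 0.5×46/0.50 = 46 min.

46.0 min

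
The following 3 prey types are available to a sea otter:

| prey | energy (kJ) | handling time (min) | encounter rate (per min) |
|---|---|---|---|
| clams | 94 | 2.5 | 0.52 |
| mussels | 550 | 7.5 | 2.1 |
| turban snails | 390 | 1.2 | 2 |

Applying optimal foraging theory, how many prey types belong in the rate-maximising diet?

1

E/h in descending order: turban snails 325, mussels 73.3, clams 37.6 kJ/min. The optimal diet is the largest prefix of this list for which every included type satisfies E_i/h_i > R on the types above it.
Rate on top 1: 229.4. mussels: 73.3 < 229.4 → exclude; stop.
Optimal diet: turban snails — 1 of 3 types.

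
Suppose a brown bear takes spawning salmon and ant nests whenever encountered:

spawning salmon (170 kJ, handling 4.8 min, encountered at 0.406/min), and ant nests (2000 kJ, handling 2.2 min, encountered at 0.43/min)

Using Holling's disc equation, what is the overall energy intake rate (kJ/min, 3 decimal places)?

R = (0.406×170 + 0.43×2000) / (1 + 0.406×4.8 + 0.43×2.2) = 929/3.895 = 238.5 kJ/min.

238.528 kJ/min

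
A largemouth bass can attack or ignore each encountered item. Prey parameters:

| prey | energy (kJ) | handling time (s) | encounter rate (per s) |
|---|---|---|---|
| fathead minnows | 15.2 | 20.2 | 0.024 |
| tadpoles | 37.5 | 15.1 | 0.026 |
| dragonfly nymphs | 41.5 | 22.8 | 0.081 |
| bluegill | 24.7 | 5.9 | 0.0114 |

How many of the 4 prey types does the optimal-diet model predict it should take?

3

Profitabilities (E/h, kJ/s): bluegill 4.19, tadpoles 2.48, dragonfly nymphs 1.82, fathead minnows 0.752. Add prey in this order while the next type's profitability exceeds the intake rate on those already taken.
Rate on top 1: 0.2638. tadpoles: 2.48 > 0.2638 → include.
Rate on top 2: 0.8608. dragonfly nymphs: 1.82 > 0.8608 → include.
Rate on top 3: 1.397. fathead minnows: 0.752 < 1.397 → exclude; stop.
Optimal diet: bluegill, tadpoles, dragonfly nymphs — 3 of 4 types.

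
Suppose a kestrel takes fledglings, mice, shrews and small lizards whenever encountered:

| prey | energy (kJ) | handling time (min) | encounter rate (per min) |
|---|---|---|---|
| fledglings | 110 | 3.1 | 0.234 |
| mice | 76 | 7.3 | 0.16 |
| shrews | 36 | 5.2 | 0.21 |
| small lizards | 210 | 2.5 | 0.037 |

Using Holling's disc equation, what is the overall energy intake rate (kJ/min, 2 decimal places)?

13.05 kJ/min

R = (0.234×110 + 0.16×76 + 0.21×36 + 0.037×210) / (1 + 0.234×3.1 + 0.16×7.3 + 0.21×5.2 + 0.037×2.5) = 53.23/4.078 = 13.05 kJ/min.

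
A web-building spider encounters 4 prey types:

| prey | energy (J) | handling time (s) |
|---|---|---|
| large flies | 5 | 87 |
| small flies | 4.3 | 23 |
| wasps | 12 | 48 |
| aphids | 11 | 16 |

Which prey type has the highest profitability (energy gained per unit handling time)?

In descending order of E/h:
aphids: 11/16 = 0.688 J/s
wasps: 12/48 = 0.25 J/s
small flies: 4.3/23 = 0.187 J/s
large flies: 5/87 = 0.0575 J/s

aphids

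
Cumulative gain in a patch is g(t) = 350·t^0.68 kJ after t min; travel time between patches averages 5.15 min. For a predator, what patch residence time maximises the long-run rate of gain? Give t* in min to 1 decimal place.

10.9 min

By the marginal value theorem, leave when the instantaneous gain rate g'(t) equals the habitat-wide average g(t)/(T + t).
g'(t) = 0.68·350·t^-0.32. Setting 0.68·350·t^-0.32 = 350·t^0.68/(5.15+t) gives 0.68(5.15+t) = t, so 0.32·t = 0.68×5.15.
t* = 0.68×5.15/0.32 = 10.94 min.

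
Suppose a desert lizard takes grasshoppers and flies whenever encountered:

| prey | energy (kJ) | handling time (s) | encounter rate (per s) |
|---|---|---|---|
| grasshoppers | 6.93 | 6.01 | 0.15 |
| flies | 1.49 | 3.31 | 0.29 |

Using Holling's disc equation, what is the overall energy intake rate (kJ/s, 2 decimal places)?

0.51 kJ/s

Energy encountered per unit search time: 0.15×6.93 + 0.29×1.49 = 1.472 kJ/s.
Handling time per unit search time: 0.15×6.01 + 0.29×3.31 = 1.861.
Rate = 1.472/(1 + 1.861) = 0.5143 kJ/s.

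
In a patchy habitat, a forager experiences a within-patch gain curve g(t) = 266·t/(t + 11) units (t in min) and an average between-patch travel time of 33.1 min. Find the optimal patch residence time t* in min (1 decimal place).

Maximise g(t)/(T+t): set derivative to zero → g'(t)(T+t) = g(t).
g'(t) = 266·11/(t + 11)². Setting 266·11/(t+11)² = 266t/[(t+11)(33.1+t)] gives 11(33.1+t) = t(t+11), so t² = 11×33.1 = 364.1.
t* = √364.1 = 19.08 min.

19.1 min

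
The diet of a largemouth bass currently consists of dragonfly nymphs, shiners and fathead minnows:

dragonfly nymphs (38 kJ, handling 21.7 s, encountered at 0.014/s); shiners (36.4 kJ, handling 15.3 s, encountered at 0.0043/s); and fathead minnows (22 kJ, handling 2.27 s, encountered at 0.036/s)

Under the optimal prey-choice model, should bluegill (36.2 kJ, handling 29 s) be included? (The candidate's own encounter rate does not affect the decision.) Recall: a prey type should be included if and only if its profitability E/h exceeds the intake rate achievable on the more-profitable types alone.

Yes

Current rate: (0.014×38 + 0.0043×36.4 + 0.036×22)/(1 + 0.014×21.7 + 0.0043×15.3 + 0.036×2.27) = 1.02 kJ/s.
bluegill: E/h = 36.2/29 = 1.248 kJ/s.
1.248 > 1.02, so adding bluegill raises the average — include it.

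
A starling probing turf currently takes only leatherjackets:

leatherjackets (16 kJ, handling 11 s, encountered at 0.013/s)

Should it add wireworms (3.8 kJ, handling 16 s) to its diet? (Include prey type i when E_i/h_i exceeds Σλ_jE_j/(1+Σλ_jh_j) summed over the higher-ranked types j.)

Yes

Intake rate on the current diet: R = (0.013×16) / (1 + 0.013×11) = 0.208/1.143 = 0.182 kJ/s.
Profitability of wireworms: 3.8/16 = 0.2375 kJ/s.
0.2375 > 0.182, so adding wireworms raises the average — include it.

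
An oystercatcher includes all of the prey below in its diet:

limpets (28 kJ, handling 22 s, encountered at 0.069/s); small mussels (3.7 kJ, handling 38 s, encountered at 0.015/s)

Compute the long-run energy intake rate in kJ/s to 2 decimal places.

0.64 kJ/s

Energy encountered per unit search time: 0.069×28 + 0.015×3.7 = 1.988 kJ/s.
Handling time per unit search time: 0.069×22 + 0.015×38 = 2.088.
Rate = 1.988/(1 + 2.088) = 0.6436 kJ/s.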